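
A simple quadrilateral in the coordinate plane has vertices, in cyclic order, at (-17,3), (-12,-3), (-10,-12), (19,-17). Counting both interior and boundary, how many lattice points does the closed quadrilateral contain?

Using the shoelace formula, 2A = |[(-17)·(-3) − (-12)·3] + [(-12)·(-12) − (-10)·(-3)] + [(-10)·(-17) − 19·(-12)] + [19·3 − (-17)·(-17)]| = 367, so the area is 367/2.
The number of boundary lattice points is Σ gcd(|Δx|,|Δy|) = gcd(5,6) + gcd(2,9) + gcd(29,5) + gcd(36,20) = 1+1+1+4 = 7.
Pick's theorem gives I = A − B/2 + 1 = 367/2 − 7/2 + 1 = 181, so the closed region contains I + B = 181 + 7 = 188 lattice points.

188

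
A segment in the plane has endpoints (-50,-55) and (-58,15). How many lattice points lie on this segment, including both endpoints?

3

The number of lattice points on a segment between lattice points is gcd(|Δx|,|Δy|) + 1 = gcd(8,70) + 1 = 2 + 1 = 3.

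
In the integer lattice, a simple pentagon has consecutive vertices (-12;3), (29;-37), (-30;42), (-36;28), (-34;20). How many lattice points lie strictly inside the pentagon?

751

By the shoelace formula, twice the signed area is |[(-12)·(-37) − 29·3] + [29·42 − (-30)·(-37)] + [(-30)·28 − (-36)·42] + [(-36)·20 − (-34)·28] + [(-34)·3 − (-12)·20]| = 1507, so the area is 753.5.
Summing gcd(|Δx|,|Δy|) over the edges gives the boundary count: gcd(41,40) + gcd(59,79) + gcd(6,14) + gcd(2,8) + gcd(22,17) = 1+1+2+2+1 = 7.
Pick's theorem gives I = A − B/2 + 1 = 753.5 − 7/2 + 1 = 751.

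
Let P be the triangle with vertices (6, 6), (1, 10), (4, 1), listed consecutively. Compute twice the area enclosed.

The shoelace formula gives twice the area as |[6·10 − 1·6] + [1·1 − 4·10] + [4·6 − 6·1]| = 33, so the area is 16.5.

33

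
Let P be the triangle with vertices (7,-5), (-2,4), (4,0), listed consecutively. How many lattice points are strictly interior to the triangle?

Using the shoelace formula, 2A = |[7·4 − (-2)·(-5)] + [(-2)·0 − 4·4] + [4·(-5) − 7·0]| = 18, so the area is 9.
Along each edge there are gcd(|Δx|,|Δy|)+1 lattice points, so counting each shared vertex once the boundary has gcd(9,9) + gcd(6,4) + gcd(3,5) = 9+2+1 = 12.
By Pick's theorem A = I + B/2 − 1, so I = 9 − 12/2 + 1 = 4.

4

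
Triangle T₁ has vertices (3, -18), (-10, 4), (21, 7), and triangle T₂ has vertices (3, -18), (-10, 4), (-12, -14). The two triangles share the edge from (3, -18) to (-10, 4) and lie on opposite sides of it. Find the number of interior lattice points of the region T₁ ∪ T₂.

The union is the simple quadrilateral with vertices (3, -18), (21, 7), (-10, 4), (-12, -14) in order.
Using the shoelace formula, 2A = |[3·7 − 21·(-18)] + [21·4 − (-10)·7] + [(-10)·(-14) − (-12)·4] + [(-12)·(-18) − 3·(-14)]| = 999, so the area is 999/2.
Summing gcd(|Δx|,|Δy|) over the edges gives the boundary count: gcd(18,25) + gcd(31,3) + gcd(2,18) + gcd(15,4) = 1+1+2+1 = 5.
By Pick's theorem I = A − B/2 + 1 = 999/2 − 5/2 + 1 = 498.

498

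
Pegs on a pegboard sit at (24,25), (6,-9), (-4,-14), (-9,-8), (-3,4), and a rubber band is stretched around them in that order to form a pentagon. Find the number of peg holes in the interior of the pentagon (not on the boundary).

398

Using the shoelace formula, 2A = |[24·(-9) − 6·25] + [6·(-14) − (-4)·(-9)] + [(-4)·(-8) − (-9)·(-14)] + [(-9)·4 − (-3)·(-8)] + [(-3)·25 − 24·4]| = 811, so the area is 405.5.
The number of boundary lattice points is Σ gcd(|Δx|,|Δy|) = gcd(18,34) + gcd(10,5) + gcd(5,6) + gcd(6,12) + gcd(27,21) = 2+5+1+6+3 = 17.
By Pick's theorem A = I + B/2 − 1, so I = 405.5 − 17/2 + 1 = 398.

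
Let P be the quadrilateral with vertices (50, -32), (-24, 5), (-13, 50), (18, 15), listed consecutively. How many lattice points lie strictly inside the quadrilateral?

2018

Using the shoelace formula, 2A = |[50·5 − (-24)·(-32)] + [(-24)·50 − (-13)·5] + [(-13)·15 − 18·50] + [18·(-32) − 50·15]| = 4074, so the area is 2037.
Along each edge there are gcd(|Δx|,|Δy|)+1 lattice points, so counting each shared vertex once the boundary has gcd(74,37) + gcd(11,45) + gcd(31,35) + gcd(32,47) = 37+1+1+1 = 40.
Pick's theorem gives I = A − B/2 + 1 = 2037 − 40/2 + 1 = 2018.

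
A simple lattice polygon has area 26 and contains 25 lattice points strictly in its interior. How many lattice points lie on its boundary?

Pick's theorem gives A = I + B/2 − 1, so B = 2(A − I + 1) = 2(26 − 25 + 1) = 4.

4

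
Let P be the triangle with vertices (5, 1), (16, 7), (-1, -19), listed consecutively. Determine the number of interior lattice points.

91

Using the shoelace formula, 2A = |[5·7 − 16·1] + [16·(-19) − (-1)·7] + [(-1)·1 − 5·(-19)]| = 184, so the area is 92.
Along each edge there are gcd(|Δx|,|Δy|)+1 lattice points, so counting each shared vertex once the boundary has gcd(11,6) + gcd(17,26) + gcd(6,20) = 1+1+2 = 4.
By Pick's theorem A = I + B/2 − 1, so I = 92 − 4/2 + 1 = 91.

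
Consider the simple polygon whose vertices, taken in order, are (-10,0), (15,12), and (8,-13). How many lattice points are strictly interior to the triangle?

270

By the shoelace formula, twice the signed area is |[(-10)·12 − 15·0] + [15·(-13) − 8·12] + [8·0 − (-10)·(-13)]| = 541, so the area is 270.5.
Summing gcd(|Δx|,|Δy|) over the edges gives the boundary count: gcd(25,12) + gcd(7,25) + gcd(18,13) = 1+1+1 = 3.
Pick's theorem gives I = A − B/2 + 1 = 270.5 − 3/2 + 1 = 270.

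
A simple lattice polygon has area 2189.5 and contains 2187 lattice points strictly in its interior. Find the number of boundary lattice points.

7

Pick's theorem gives A = I + B/2 − 1, so B = 2(A − I + 1) = 2(2189.5 − 2187 + 1) = 7.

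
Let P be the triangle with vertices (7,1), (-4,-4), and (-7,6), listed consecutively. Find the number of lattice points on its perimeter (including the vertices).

Summing gcd(|Δx|,|Δy|) over the edges gives the boundary count: gcd(11,5) + gcd(3,10) + gcd(14,5) = 1+1+1 = 3.

3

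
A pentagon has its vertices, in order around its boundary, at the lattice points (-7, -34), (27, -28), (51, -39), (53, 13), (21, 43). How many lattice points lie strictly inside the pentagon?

2900

The shoelace formula gives twice the area as |((-7)·(-28) − 27·(-34)) + (27·(-39) − 51·(-28)) + (51·13 − 53·(-39)) + (53·43 − 21·13) + (21·(-34) − (-7)·43)| = 5812, so the area is 2906.
The number of boundary lattice points is Σ gcd(|Δx|,|Δy|) = gcd(34,6) + gcd(24,11) + gcd(2,52) + gcd(32,30) + gcd(28,77) = 2+1+2+2+7 = 14.
Pick's theorem gives I = A − B/2 + 1 = 2906 − 14/2 + 1 = 2900.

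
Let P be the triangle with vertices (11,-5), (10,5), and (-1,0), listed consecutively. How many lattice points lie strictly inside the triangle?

By the shoelace formula, twice the signed area is |(11·5 − 10·(-5)) + (10·0 − (-1)·5) + ((-1)·(-5) − 11·0)| = 115, so the area is 57.5.
Along each edge there are gcd(|Δx|,|Δy|)+1 lattice points, so counting each shared vertex once the boundary has gcd(1,10) + gcd(11,5) + gcd(12,5) = 1+1+1 = 3.
By Pick's theorem A = I + B/2 − 1, so I = 57.5 − 3/2 + 1 = 57.

57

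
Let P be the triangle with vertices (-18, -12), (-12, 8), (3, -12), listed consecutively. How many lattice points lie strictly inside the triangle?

197

Using the shoelace formula, 2A = |[(-18)·8 − (-12)·(-12)] + [(-12)·(-12) − 3·8] + [3·(-12) − (-18)·(-12)]| = 420, so the area is 210.
Summing gcd(|Δx|,|Δy|) over the edges gives the boundary count: gcd(6,20) + gcd(15,20) + gcd(21,0) = 2+5+21 = 28.
Pick's theorem gives I = A − B/2 + 1 = 210 − 28/2 + 1 = 197.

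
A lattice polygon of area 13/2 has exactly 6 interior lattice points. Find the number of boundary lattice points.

Pick's theorem gives A = I + B/2 − 1, so B = 2(A − I + 1) = 2(13/2 − 6 + 1) = 3.

3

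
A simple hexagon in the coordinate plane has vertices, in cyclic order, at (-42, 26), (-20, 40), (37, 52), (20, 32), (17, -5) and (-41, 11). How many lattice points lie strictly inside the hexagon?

2397

The shoelace formula gives twice the area as |((-42)·40 − (-20)·26) + ((-20)·52 − 37·40) + (37·32 − 20·52) + (20·(-5) − 17·32) + (17·11 − (-41)·(-5)) + ((-41)·26 − (-42)·11)| = 4802, so the area is 2401.
The number of boundary lattice points is Σ gcd(|Δx|,|Δy|) = gcd(22,14) + gcd(57,12) + gcd(17,20) + gcd(3,37) + gcd(58,16) + gcd(1,15) = 2+3+1+1+2+1 = 10.
Pick's theorem gives I = A − B/2 + 1 = 2401 − 10/2 + 1 = 2397.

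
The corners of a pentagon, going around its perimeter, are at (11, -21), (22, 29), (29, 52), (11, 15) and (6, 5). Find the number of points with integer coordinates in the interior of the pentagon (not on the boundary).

By the shoelace formula, twice the signed area is |(11·29 − 22·(-21)) + (22·52 − 29·29) + (29·15 − 11·52) + (11·5 − 6·15) + (6·(-21) − 11·5)| = 731, so the area is 731/2.
The number of boundary lattice points is Σ gcd(|Δx|,|Δy|) = gcd(11,50) + gcd(7,23) + gcd(18,37) + gcd(5,10) + gcd(5,26) = 1+1+1+5+1 = 9.
Pick's theorem gives I = A − B/2 + 1 = 731/2 − 9/2 + 1 = 362.

362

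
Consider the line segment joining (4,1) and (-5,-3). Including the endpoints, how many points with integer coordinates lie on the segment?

The number of lattice points on a segment between lattice points is gcd(|Δx|,|Δy|) + 1 = gcd(9,4) + 1 = 1 + 1 = 2.

2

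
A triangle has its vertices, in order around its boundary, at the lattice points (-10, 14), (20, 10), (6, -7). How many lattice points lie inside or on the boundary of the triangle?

Using the shoelace formula, 2A = |((-10)·10 − 20·14) + (20·(-7) − 6·10) + (6·14 − (-10)·(-7))| = 566, so the area is 283.
Along each edge there are gcd(|Δx|,|Δy|)+1 lattice points, so counting each shared vertex once the boundary has gcd(30,4) + gcd(14,17) + gcd(16,21) = 2+1+1 = 4.
Pick's theorem gives I = A − B/2 + 1 = 283 − 4/2 + 1 = 282, so the closed region contains I + B = 282 + 4 = 286 lattice points.

286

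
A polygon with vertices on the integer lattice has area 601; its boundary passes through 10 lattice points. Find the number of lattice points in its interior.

597

From Pick's theorem, I = A − B/2 + 1 = 601 − 10/2 + 1 = 597.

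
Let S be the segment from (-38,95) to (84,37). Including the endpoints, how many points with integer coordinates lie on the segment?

The number of lattice points on a segment between lattice points is gcd(|Δx|,|Δy|) + 1 = gcd(122,58) + 1 = 2 + 1 = 3.

3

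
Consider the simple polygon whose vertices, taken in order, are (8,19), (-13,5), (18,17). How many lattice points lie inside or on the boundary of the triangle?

By the shoelace formula, twice the signed area is |(8·5 − (-13)·19) + ((-13)·17 − 18·5) + (18·19 − 8·17)| = 182, so the area is 91.
Summing gcd(|Δx|,|Δy|) over the edges gives the boundary count: gcd(21,14) + gcd(31,12) + gcd(10,2) = 7+1+2 = 10.
Pick's theorem gives I = A − B/2 + 1 = 91 − 10/2 + 1 = 87, so the closed region contains I + B = 87 + 10 = 97 lattice points.

97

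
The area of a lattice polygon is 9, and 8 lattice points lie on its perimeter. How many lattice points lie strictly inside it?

From Pick's theorem, I = A − B/2 + 1 = 9 − 8/2 + 1 = 6.

6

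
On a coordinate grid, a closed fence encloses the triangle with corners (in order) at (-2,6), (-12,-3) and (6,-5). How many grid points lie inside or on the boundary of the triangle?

The shoelace formula gives twice the area as |((-2)·(-3) − (-12)·6) + ((-12)·(-5) − 6·(-3)) + (6·6 − (-2)·(-5))| = 182, so the area is 91.
The number of boundary lattice points is Σ gcd(|Δx|,|Δy|) = gcd(10,9) + gcd(18,2) + gcd(8,11) = 1+2+1 = 4.
Pick's theorem gives I = A − B/2 + 1 = 91 − 4/2 + 1 = 90, so the closed region contains I + B = 90 + 4 = 94 lattice points.

94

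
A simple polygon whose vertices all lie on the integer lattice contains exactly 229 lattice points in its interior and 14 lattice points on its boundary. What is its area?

235

Pick's theorem states A = I + B/2 − 1, so A = 229 + 14/2 − 1 = 235.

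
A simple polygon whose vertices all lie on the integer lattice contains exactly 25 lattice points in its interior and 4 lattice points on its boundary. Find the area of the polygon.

26

Pick's theorem states A = I + B/2 − 1, so A = 25 + 4/2 − 1 = 26.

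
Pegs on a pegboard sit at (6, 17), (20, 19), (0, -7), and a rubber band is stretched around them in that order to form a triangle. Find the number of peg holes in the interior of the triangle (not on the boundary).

158

Using the shoelace formula, 2A = |[6·19 − 20·17] + [20·(-7) − 0·19] + [0·17 − 6·(-7)]| = 324, so the area is 162.
Along each edge there are gcd(|Δx|,|Δy|)+1 lattice points, so counting each shared vertex once the boundary has gcd(14,2) + gcd(20,26) + gcd(6,24) = 2+2+6 = 10.
Pick's theorem gives I = A − B/2 + 1 = 162 − 10/2 + 1 = 158.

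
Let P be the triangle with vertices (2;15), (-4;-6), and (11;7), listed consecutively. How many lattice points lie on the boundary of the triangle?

Summing gcd(|Δx|,|Δy|) over the edges gives the boundary count: gcd(6,21) + gcd(15,13) + gcd(9,8) = 3+1+1 = 5.

5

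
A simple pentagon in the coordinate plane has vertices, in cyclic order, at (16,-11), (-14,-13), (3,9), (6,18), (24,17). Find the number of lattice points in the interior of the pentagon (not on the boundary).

Using the shoelace formula, 2A = |[16·(-13) − (-14)·(-11)] + [(-14)·9 − 3·(-13)] + [3·18 − 6·9] + [6·17 − 24·18] + [24·(-11) − 16·17]| = 1315, so the area is 657.5.
Along each edge there are gcd(|Δx|,|Δy|)+1 lattice points, so counting each shared vertex once the boundary has gcd(30,2) + gcd(17,22) + gcd(3,9) + gcd(18,1) + gcd(8,28) = 2+1+3+1+4 = 11.
By Pick's theorem A = I + B/2 − 1, so I = 657.5 − 11/2 + 1 = 653.

653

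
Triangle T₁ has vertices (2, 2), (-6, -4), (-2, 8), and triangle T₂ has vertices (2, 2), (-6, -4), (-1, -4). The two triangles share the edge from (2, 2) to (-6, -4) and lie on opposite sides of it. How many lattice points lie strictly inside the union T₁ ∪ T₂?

45

The union is the simple quadrilateral with vertices (2, 2), (-2, 8), (-6, -4), (-1, -4) in order.
By the shoelace formula, twice the signed area is |[2·8 − (-2)·2] + [(-2)·(-4) − (-6)·8] + [(-6)·(-4) − (-1)·(-4)] + [(-1)·2 − 2·(-4)]| = 102, so the area is 51.
Along each edge there are gcd(|Δx|,|Δy|)+1 lattice points, so counting each shared vertex once the boundary has gcd(4,6) + gcd(4,12) + gcd(5,0) + gcd(3,6) = 2+4+5+3 = 14.
By Pick's theorem I = A − B/2 + 1 = 51 − 14/2 + 1 = 45.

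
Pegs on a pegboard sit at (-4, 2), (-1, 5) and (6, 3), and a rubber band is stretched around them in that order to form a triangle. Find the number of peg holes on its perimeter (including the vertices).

5

Summing gcd(|Δx|,|Δy|) over the edges gives the boundary count: gcd(3,3) + gcd(7,2) + gcd(10,1) = 3+1+1 = 5.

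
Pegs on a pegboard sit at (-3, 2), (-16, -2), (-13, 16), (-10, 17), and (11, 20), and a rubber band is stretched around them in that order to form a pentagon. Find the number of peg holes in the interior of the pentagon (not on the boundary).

By the shoelace formula, twice the signed area is |[(-3)·(-2) − (-16)·2] + [(-16)·16 − (-13)·(-2)] + [(-13)·17 − (-10)·16] + [(-10)·20 − 11·17] + [11·2 − (-3)·20]| = 610, so the area is 305.
Summing gcd(|Δx|,|Δy|) over the edges gives the boundary count: gcd(13,4) + gcd(3,18) + gcd(3,1) + gcd(21,3) + gcd(14,18) = 1+3+1+3+2 = 10.
Pick's theorem gives I = A − B/2 + 1 = 305 − 10/2 + 1 = 301.

301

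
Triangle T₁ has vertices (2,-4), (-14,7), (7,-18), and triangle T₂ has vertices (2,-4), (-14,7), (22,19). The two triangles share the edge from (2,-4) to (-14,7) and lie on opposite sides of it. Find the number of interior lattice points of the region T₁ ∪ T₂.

372

The union is the simple quadrilateral with vertices (2,-4), (7,-18), (-14,7), (22,19) in order.
By the shoelace formula, twice the signed area is |[2·(-18) − 7·(-4)] + [7·7 − (-14)·(-18)] + [(-14)·19 − 22·7] + [22·(-4) − 2·19]| = 757, so the area is 757/2.
Summing gcd(|Δx|,|Δy|) over the edges gives the boundary count: gcd(5,14) + gcd(21,25) + gcd(36,12) + gcd(20,23) = 1+1+12+1 = 15.
By Pick's theorem I = A − B/2 + 1 = 757/2 − 15/2 + 1 = 372.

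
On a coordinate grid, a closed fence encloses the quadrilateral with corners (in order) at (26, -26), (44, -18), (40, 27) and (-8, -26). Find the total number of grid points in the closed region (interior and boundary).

The shoelace formula gives twice the area as |[26·(-18) − 44·(-26)] + [44·27 − 40·(-18)] + [40·(-26) − (-8)·27] + [(-8)·(-26) − 26·(-26)]| = 2644, so the area is 1322.
The number of boundary lattice points is Σ gcd(|Δx|,|Δy|) = gcd(18,8) + gcd(4,45) + gcd(48,53) + gcd(34,0) = 2+1+1+34 = 38.
Pick's theorem gives I = A − B/2 + 1 = 1322 − 38/2 + 1 = 1304, so the closed region contains I + B = 1304 + 38 = 1342 lattice points.

1342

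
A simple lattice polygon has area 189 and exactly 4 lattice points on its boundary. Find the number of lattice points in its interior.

188

Pick's theorem A = I + B/2 − 1 rearranges to I = A − B/2 + 1 = 189 − 4/2 + 1 = 188.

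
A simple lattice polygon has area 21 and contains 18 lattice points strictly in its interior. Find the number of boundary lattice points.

8

Pick's theorem gives A = I + B/2 − 1, so B = 2(A − I + 1) = 2(21 − 18 + 1) = 8.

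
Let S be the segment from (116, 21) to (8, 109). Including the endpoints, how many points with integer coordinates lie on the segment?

The number of lattice points on a segment between lattice points is gcd(|Δx|,|Δy|) + 1 = gcd(108,88) + 1 = 4 + 1 = 5.

5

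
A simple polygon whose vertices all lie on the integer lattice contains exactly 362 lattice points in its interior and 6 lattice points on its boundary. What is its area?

Pick's theorem states A = I + B/2 − 1, so A = 362 + 6/2 − 1 = 364.

364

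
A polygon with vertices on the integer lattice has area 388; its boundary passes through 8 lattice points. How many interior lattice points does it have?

From Pick's theorem, I = A − B/2 + 1 = 388 − 8/2 + 1 = 385.

385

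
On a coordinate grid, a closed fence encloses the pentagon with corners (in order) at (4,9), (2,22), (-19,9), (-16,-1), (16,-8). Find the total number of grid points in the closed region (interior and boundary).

Using the shoelace formula, 2A = |(4·22 − 2·9) + (2·9 − (-19)·22) + ((-19)·(-1) − (-16)·9) + ((-16)·(-8) − 16·(-1)) + (16·9 − 4·(-8))| = 989, so the area is 494.5.
Summing gcd(|Δx|,|Δy|) over the edges gives the boundary count: gcd(2,13) + gcd(21,13) + gcd(3,10) + gcd(32,7) + gcd(12,17) = 1+1+1+1+1 = 5.
Pick's theorem gives I = A − B/2 + 1 = 494.5 − 5/2 + 1 = 493, so the closed region contains I + B = 493 + 5 = 498 lattice points.

498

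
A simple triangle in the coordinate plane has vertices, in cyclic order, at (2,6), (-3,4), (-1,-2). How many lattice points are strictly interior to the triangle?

By the shoelace formula, twice the signed area is |[2·4 − (-3)·6] + [(-3)·(-2) − (-1)·4] + [(-1)·6 − 2·(-2)]| = 34, so the area is 17.
The number of boundary lattice points is Σ gcd(|Δx|,|Δy|) = gcd(5,2) + gcd(2,6) + gcd(3,8) = 1+2+1 = 4.
Pick's theorem gives I = A − B/2 + 1 = 17 − 4/2 + 1 = 16.

16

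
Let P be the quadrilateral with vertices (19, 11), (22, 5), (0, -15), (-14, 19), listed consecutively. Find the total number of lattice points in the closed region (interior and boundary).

606

By the shoelace formula, twice the signed area is |[19·5 − 22·11] + [22·(-15) − 0·5] + [0·19 − (-14)·(-15)] + [(-14)·11 − 19·19]| = 1202, so the area is 601.
The number of boundary lattice points is Σ gcd(|Δx|,|Δy|) = gcd(3,6) + gcd(22,20) + gcd(14,34) + gcd(33,8) = 3+2+2+1 = 8.
Pick's theorem gives I = A − B/2 + 1 = 601 − 8/2 + 1 = 598, so the closed region contains I + B = 598 + 8 = 606 lattice points.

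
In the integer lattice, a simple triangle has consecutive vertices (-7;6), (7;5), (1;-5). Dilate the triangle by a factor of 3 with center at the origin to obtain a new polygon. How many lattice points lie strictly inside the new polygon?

652

Using the shoelace formula, 2A = |[(-7)·5 − 7·6] + [7·(-5) − 1·5] + [1·6 − (-7)·(-5)]| = 146, so the area is 73.
Along each edge there are gcd(|Δx|,|Δy|)+1 lattice points, so counting each shared vertex once the boundary has gcd(14,1) + gcd(6,10) + gcd(8,11) = 1+2+1 = 4.
Scaling by 3 multiplies the area by 3² = 9 (so the new area is 657) and multiplies the boundary lattice-point count by 3, giving 12.
By Pick's theorem, the interior count of the dilated polygon is 657 − 12/2 + 1 = 652.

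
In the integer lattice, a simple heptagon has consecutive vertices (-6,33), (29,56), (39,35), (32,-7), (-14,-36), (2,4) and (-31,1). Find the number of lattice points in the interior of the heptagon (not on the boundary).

2980

The shoelace formula gives twice the area as |[(-6)·56 − 29·33] + [29·35 − 39·56] + [39·(-7) − 32·35] + [32·(-36) − (-14)·(-7)] + [(-14)·4 − 2·(-36)] + [2·1 − (-31)·4] + [(-31)·33 − (-6)·1]| = 5980, so the area is 2990.
The number of boundary lattice points is Σ gcd(|Δx|,|Δy|) = gcd(35,23) + gcd(10,21) + gcd(7,42) + gcd(46,29) + gcd(16,40) + gcd(33,3) + gcd(25,32) = 1+1+7+1+8+3+1 = 22.
By Pick's theorem A = I + B/2 − 1, so I = 2990 − 22/2 + 1 = 2980.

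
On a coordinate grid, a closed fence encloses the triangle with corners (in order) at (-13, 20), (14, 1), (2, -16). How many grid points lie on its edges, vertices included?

Summing gcd(|Δx|,|Δy|) over the edges gives the boundary count: gcd(27,19) + gcd(12,17) + gcd(15,36) = 1+1+3 = 5.

5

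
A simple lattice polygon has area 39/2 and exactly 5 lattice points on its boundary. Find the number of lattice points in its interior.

From Pick's theorem, I = A − B/2 + 1 = 39/2 − 5/2 + 1 = 18.

18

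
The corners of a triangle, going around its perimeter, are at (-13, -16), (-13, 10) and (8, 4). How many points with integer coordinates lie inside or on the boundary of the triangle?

By the shoelace formula, twice the signed area is |((-13)·10 − (-13)·(-16)) + ((-13)·4 − 8·10) + (8·(-16) − (-13)·4)| = 546, so the area is 273.
The number of boundary lattice points is Σ gcd(|Δx|,|Δy|) = gcd(0,26) + gcd(21,6) + gcd(21,20) = 26+3+1 = 30.
Pick's theorem gives I = A − B/2 + 1 = 273 − 30/2 + 1 = 259, so the closed region contains I + B = 259 + 30 = 289 lattice points.

289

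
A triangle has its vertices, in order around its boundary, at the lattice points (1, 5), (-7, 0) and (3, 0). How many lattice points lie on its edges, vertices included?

12

Along each edge there are gcd(|Δx|,|Δy|)+1 lattice points, so counting each shared vertex once the boundary has gcd(8,5) + gcd(10,0) + gcd(2,5) = 1+10+1 = 12.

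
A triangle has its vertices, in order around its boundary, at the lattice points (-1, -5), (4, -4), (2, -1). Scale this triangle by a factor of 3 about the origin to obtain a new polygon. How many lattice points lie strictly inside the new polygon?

Using the shoelace formula, 2A = |((-1)·(-4) − 4·(-5)) + (4·(-1) − 2·(-4)) + (2·(-5) − (-1)·(-1))| = 17, so the area is 8.5.
Along each edge there are gcd(|Δx|,|Δy|)+1 lattice points, so counting each shared vertex once the boundary has gcd(5,1) + gcd(2,3) + gcd(3,4) = 1+1+1 = 3.
Scaling by 3 multiplies the area by 3² = 9 (so the new area is 153/2) and multiplies the boundary lattice-point count by 3, giving 9.
By Pick's theorem, the interior count of the dilated polygon is 153/2 − 9/2 + 1 = 73.

73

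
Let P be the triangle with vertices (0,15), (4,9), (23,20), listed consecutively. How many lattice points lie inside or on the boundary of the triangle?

82

By the shoelace formula, twice the signed area is |(0·9 − 4·15) + (4·20 − 23·9) + (23·15 − 0·20)| = 158, so the area is 79.
Summing gcd(|Δx|,|Δy|) over the edges gives the boundary count: gcd(4,6) + gcd(19,11) + gcd(23,5) = 2+1+1 = 4.
Pick's theorem gives I = A − B/2 + 1 = 79 − 4/2 + 1 = 78, so the closed region contains I + B = 78 + 4 = 82 lattice points.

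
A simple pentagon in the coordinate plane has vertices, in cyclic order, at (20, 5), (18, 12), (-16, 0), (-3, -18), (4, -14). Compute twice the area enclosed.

1044

The shoelace formula gives twice the area as |(20·12 − 18·5) + (18·0 − (-16)·12) + ((-16)·(-18) − (-3)·0) + ((-3)·(-14) − 4·(-18)) + (4·5 − 20·(-14))| = 1044, so the area is 522.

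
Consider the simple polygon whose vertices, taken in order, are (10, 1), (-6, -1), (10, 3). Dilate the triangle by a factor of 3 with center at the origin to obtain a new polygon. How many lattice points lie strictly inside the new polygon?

The shoelace formula gives twice the area as |(10·(-1) − (-6)·1) + ((-6)·3 − 10·(-1)) + (10·1 − 10·3)| = 32, so the area is 16.
Along each edge there are gcd(|Δx|,|Δy|)+1 lattice points, so counting each shared vertex once the boundary has gcd(16,2) + gcd(16,4) + gcd(0,2) = 2+4+2 = 8.
Scaling by 3 multiplies the area by 3² = 9 (so the new area is 144) and multiplies the boundary lattice-point count by 3, giving 24.
By Pick's theorem, the interior count of the dilated polygon is 144 − 24/2 + 1 = 133.

133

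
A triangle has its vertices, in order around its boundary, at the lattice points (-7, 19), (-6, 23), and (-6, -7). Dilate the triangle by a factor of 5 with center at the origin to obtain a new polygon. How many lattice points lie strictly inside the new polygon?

296

By the shoelace formula, twice the signed area is |[(-7)·23 − (-6)·19] + [(-6)·(-7) − (-6)·23] + [(-6)·19 − (-7)·(-7)]| = 30, so the area is 15.
Summing gcd(|Δx|,|Δy|) over the edges gives the boundary count: gcd(1,4) + gcd(0,30) + gcd(1,26) = 1+30+1 = 32.
Scaling by 5 multiplies the area by 5² = 25 (so the new area is 375) and multiplies the boundary lattice-point count by 5, giving 160.
By Pick's theorem, the interior count of the dilated polygon is 375 − 160/2 + 1 = 296.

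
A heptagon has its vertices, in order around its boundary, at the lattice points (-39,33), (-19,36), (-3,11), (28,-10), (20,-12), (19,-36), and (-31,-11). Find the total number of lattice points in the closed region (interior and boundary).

2299

By the shoelace formula, twice the signed area is |((-39)·36 − (-19)·33) + ((-19)·11 − (-3)·36) + ((-3)·(-10) − 28·11) + (28·(-12) − 20·(-10)) + (20·(-36) − 19·(-12)) + (19·(-11) − (-31)·(-36)) + ((-31)·33 − (-39)·(-11))| = 4561, so the area is 4561/2.
The number of boundary lattice points is Σ gcd(|Δx|,|Δy|) = gcd(20,3) + gcd(16,25) + gcd(31,21) + gcd(8,2) + gcd(1,24) + gcd(50,25) + gcd(8,44) = 1+1+1+2+1+25+4 = 35.
Pick's theorem gives I = A − B/2 + 1 = 4561/2 − 35/2 + 1 = 2264, so the closed region contains I + B = 2264 + 35 = 2299 lattice points.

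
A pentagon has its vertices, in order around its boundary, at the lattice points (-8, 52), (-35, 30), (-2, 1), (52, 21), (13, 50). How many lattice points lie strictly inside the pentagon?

2455

Using the shoelace formula, 2A = |((-8)·30 − (-35)·52) + ((-35)·1 − (-2)·30) + ((-2)·21 − 52·1) + (52·50 − 13·21) + (13·52 − (-8)·50)| = 4914, so the area is 2457.
Along each edge there are gcd(|Δx|,|Δy|)+1 lattice points, so counting each shared vertex once the boundary has gcd(27,22) + gcd(33,29) + gcd(54,20) + gcd(39,29) + gcd(21,2) = 1+1+2+1+1 = 6.
By Pick's theorem A = I + B/2 − 1, so I = 2457 − 6/2 + 1 = 2455.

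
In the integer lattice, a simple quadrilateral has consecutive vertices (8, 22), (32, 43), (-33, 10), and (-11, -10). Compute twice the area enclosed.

The shoelace formula gives twice the area as |(8·43 − 32·22) + (32·10 − (-33)·43) + ((-33)·(-10) − (-11)·10) + ((-11)·22 − 8·(-10))| = 1657, so the area is 828.5.

1657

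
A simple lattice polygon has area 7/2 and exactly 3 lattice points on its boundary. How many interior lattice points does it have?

3

From Pick's theorem, I = A − B/2 + 1 = 7/2 − 3/2 + 1 = 3.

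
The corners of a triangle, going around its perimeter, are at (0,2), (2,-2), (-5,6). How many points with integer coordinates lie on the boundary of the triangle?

Along each edge there are gcd(|Δx|,|Δy|)+1 lattice points, so counting each shared vertex once the boundary has gcd(2,4) + gcd(7,8) + gcd(5,4) = 2+1+1 = 4.

4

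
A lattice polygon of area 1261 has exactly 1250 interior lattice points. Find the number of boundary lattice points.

Pick's theorem gives A = I + B/2 − 1, so B = 2(A − I + 1) = 2(1261 − 1250 + 1) = 24.

24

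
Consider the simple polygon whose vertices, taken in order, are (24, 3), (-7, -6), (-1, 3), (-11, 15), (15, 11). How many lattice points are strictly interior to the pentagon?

By the shoelace formula, twice the signed area is |(24·(-6) − (-7)·3) + ((-7)·3 − (-1)·(-6)) + ((-1)·15 − (-11)·3) + ((-11)·11 − 15·15) + (15·3 − 24·11)| = 697, so the area is 348.5.
Along each edge there are gcd(|Δx|,|Δy|)+1 lattice points, so counting each shared vertex once the boundary has gcd(31,9) + gcd(6,9) + gcd(10,12) + gcd(26,4) + gcd(9,8) = 1+3+2+2+1 = 9.
Pick's theorem gives I = A − B/2 + 1 = 348.5 − 9/2 + 1 = 345.

345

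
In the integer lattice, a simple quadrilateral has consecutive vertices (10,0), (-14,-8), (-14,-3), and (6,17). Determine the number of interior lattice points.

The shoelace formula gives twice the area as |[10·(-8) − (-14)·0] + [(-14)·(-3) − (-14)·(-8)] + [(-14)·17 − 6·(-3)] + [6·0 − 10·17]| = 540, so the area is 270.
The number of boundary lattice points is Σ gcd(|Δx|,|Δy|) = gcd(24,8) + gcd(0,5) + gcd(20,20) + gcd(4,17) = 8+5+20+1 = 34.
By Pick's theorem A = I + B/2 − 1, so I = 270 − 34/2 + 1 = 254.

254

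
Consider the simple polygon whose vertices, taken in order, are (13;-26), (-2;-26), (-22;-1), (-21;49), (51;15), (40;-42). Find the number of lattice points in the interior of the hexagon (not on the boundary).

By the shoelace formula, twice the signed area is |[13·(-26) − (-2)·(-26)] + [(-2)·(-1) − (-22)·(-26)] + [(-22)·49 − (-21)·(-1)] + [(-21)·15 − 51·49] + [51·(-42) − 40·15] + [40·(-26) − 13·(-42)]| = 8109, so the area is 8109/2.
Summing gcd(|Δx|,|Δy|) over the edges gives the boundary count: gcd(15,0) + gcd(20,25) + gcd(1,50) + gcd(72,34) + gcd(11,57) + gcd(27,16) = 15+5+1+2+1+1 = 25.
By Pick's theorem A = I + B/2 − 1, so I = 8109/2 − 25/2 + 1 = 4043.

4043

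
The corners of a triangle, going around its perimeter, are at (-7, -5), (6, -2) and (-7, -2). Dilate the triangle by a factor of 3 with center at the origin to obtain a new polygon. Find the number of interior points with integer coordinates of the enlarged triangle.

By the shoelace formula, twice the signed area is |((-7)·(-2) − 6·(-5)) + (6·(-2) − (-7)·(-2)) + ((-7)·(-5) − (-7)·(-2))| = 39, so the area is 39/2.
Summing gcd(|Δx|,|Δy|) over the edges gives the boundary count: gcd(13,3) + gcd(13,0) + gcd(0,3) = 1+13+3 = 17.
Scaling by 3 multiplies the area by 3² = 9 (so the new area is 351/2) and multiplies the boundary lattice-point count by 3, giving 51.
By Pick's theorem, the interior count of the dilated polygon is 351/2 − 51/2 + 1 = 151.

151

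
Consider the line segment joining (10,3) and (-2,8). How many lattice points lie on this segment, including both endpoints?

2

The number of lattice points on a segment between lattice points is gcd(|Δx|,|Δy|) + 1 = gcd(12,5) + 1 = 1 + 1 = 2.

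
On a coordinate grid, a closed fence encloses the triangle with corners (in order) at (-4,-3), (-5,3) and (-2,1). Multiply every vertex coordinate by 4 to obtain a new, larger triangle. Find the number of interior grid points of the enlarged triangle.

Using the shoelace formula, 2A = |[(-4)·3 − (-5)·(-3)] + [(-5)·1 − (-2)·3] + [(-2)·(-3) − (-4)·1]| = 16, so the area is 8.
The number of boundary lattice points is Σ gcd(|Δx|,|Δy|) = gcd(1,6) + gcd(3,2) + gcd(2,4) = 1+1+2 = 4.
Scaling by 4 multiplies the area by 4² = 16 (so the new area is 128) and multiplies the boundary lattice-point count by 4, giving 16.
By Pick's theorem, the interior count of the dilated polygon is 128 − 16/2 + 1 = 121.

121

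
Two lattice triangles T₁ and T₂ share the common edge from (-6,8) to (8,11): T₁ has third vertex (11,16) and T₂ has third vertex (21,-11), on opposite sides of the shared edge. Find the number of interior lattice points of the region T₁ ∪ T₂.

203

The union is the simple quadrilateral with vertices (-6,8), (11,16), (8,11), (21,-11) in order.
Using the shoelace formula, 2A = |[(-6)·16 − 11·8] + [11·11 − 8·16] + [8·(-11) − 21·11] + [21·8 − (-6)·(-11)]| = 408, so the area is 204.
Along each edge there are gcd(|Δx|,|Δy|)+1 lattice points, so counting each shared vertex once the boundary has gcd(17,8) + gcd(3,5) + gcd(13,22) + gcd(27,19) = 1+1+1+1 = 4.
By Pick's theorem I = A − B/2 + 1 = 204 − 4/2 + 1 = 203.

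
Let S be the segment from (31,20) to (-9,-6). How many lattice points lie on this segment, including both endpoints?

3

The number of lattice points on a segment between lattice points is gcd(|Δx|,|Δy|) + 1 = gcd(40,26) + 1 = 2 + 1 = 3.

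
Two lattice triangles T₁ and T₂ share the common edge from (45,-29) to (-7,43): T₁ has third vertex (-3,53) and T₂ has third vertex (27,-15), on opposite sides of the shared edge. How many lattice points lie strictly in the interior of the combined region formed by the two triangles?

The union is the simple quadrilateral with vertices (45,-29), (-3,53), (-7,43), (27,-15) in order.
By the shoelace formula, twice the signed area is |(45·53 − (-3)·(-29)) + ((-3)·43 − (-7)·53) + ((-7)·(-15) − 27·43) + (27·(-29) − 45·(-15))| = 1376, so the area is 688.
Summing gcd(|Δx|,|Δy|) over the edges gives the boundary count: gcd(48,82) + gcd(4,10) + gcd(34,58) + gcd(18,14) = 2+2+2+2 = 8.
By Pick's theorem I = A − B/2 + 1 = 688 − 8/2 + 1 = 685.

685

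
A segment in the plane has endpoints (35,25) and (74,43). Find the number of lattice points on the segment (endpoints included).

The number of lattice points on a segment between lattice points is gcd(|Δx|,|Δy|) + 1 = gcd(39,18) + 1 = 3 + 1 = 4.

4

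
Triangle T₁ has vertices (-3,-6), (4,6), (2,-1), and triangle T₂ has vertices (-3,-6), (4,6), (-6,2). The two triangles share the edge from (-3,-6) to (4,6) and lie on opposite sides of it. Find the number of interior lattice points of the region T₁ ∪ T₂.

55

The union is the simple quadrilateral with vertices (-3,-6), (2,-1), (4,6), (-6,2) in order.
Using the shoelace formula, 2A = |[(-3)·(-1) − 2·(-6)] + [2·6 − 4·(-1)] + [4·2 − (-6)·6] + [(-6)·(-6) − (-3)·2]| = 117, so the area is 117/2.
The number of boundary lattice points is Σ gcd(|Δx|,|Δy|) = gcd(5,5) + gcd(2,7) + gcd(10,4) + gcd(3,8) = 5+1+2+1 = 9.
By Pick's theorem I = A − B/2 + 1 = 117/2 − 9/2 + 1 = 55.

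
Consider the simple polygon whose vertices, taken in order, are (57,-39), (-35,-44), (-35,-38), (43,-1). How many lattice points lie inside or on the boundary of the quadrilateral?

Using the shoelace formula, 2A = |(57·(-44) − (-35)·(-39)) + ((-35)·(-38) − (-35)·(-44)) + ((-35)·(-1) − 43·(-38)) + (43·(-39) − 57·(-1))| = 4034, so the area is 2017.
Along each edge there are gcd(|Δx|,|Δy|)+1 lattice points, so counting each shared vertex once the boundary has gcd(92,5) + gcd(0,6) + gcd(78,37) + gcd(14,38) = 1+6+1+2 = 10.
Pick's theorem gives I = A − B/2 + 1 = 2017 − 10/2 + 1 = 2013, so the closed region contains I + B = 2013 + 10 = 2023 lattice points.

2023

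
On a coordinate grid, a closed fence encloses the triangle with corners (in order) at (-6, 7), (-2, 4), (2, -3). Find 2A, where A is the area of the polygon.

Using the shoelace formula, 2A = |((-6)·4 − (-2)·7) + ((-2)·(-3) − 2·4) + (2·7 − (-6)·(-3))| = 16, so the area is 8.

16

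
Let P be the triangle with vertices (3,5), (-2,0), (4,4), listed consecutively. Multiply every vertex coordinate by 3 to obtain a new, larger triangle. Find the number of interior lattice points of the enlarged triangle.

Using the shoelace formula, 2A = |(3·0 − (-2)·5) + ((-2)·4 − 4·0) + (4·5 − 3·4)| = 10, so the area is 5.
Along each edge there are gcd(|Δx|,|Δy|)+1 lattice points, so counting each shared vertex once the boundary has gcd(5,5) + gcd(6,4) + gcd(1,1) = 5+2+1 = 8.
Scaling by 3 multiplies the area by 3² = 9 (so the new area is 45) and multiplies the boundary lattice-point count by 3, giving 24.
By Pick's theorem, the interior count of the dilated polygon is 45 − 24/2 + 1 = 34.

34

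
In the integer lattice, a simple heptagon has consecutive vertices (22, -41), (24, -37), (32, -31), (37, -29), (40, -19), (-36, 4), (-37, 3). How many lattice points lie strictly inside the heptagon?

1123

Using the shoelace formula, 2A = |[22·(-37) − 24·(-41)] + [24·(-31) − 32·(-37)] + [32·(-29) − 37·(-31)] + [37·(-19) − 40·(-29)] + [40·4 − (-36)·(-19)] + [(-36)·3 − (-37)·4] + [(-37)·(-41) − 22·3]| = 2253, so the area is 2253/2.
The number of boundary lattice points is Σ gcd(|Δx|,|Δy|) = gcd(2,4) + gcd(8,6) + gcd(5,2) + gcd(3,10) + gcd(76,23) + gcd(1,1) + gcd(59,44) = 2+2+1+1+1+1+1 = 9.
By Pick's theorem A = I + B/2 − 1, so I = 2253/2 − 9/2 + 1 = 1123.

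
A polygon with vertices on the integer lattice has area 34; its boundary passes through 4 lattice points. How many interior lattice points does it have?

33

From Pick's theorem, I = A − B/2 + 1 = 34 − 4/2 + 1 = 33.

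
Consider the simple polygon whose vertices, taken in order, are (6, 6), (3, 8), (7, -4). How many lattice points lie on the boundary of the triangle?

6

The number of boundary lattice points is Σ gcd(|Δx|,|Δy|) = gcd(3,2) + gcd(4,12) + gcd(1,10) = 1+4+1 = 6.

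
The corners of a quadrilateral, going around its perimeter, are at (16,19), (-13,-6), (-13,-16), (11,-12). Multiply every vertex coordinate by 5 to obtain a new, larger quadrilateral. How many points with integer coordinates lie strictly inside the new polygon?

12636

By the shoelace formula, twice the signed area is |(16·(-6) − (-13)·19) + ((-13)·(-16) − (-13)·(-6)) + ((-13)·(-12) − 11·(-16)) + (11·19 − 16·(-12))| = 1014, so the area is 507.
Along each edge there are gcd(|Δx|,|Δy|)+1 lattice points, so counting each shared vertex once the boundary has gcd(29,25) + gcd(0,10) + gcd(24,4) + gcd(5,31) = 1+10+4+1 = 16.
Scaling by 5 multiplies the area by 5² = 25 (so the new area is 12675) and multiplies the boundary lattice-point count by 5, giving 80.
By Pick's theorem, the interior count of the dilated polygon is 12675 − 80/2 + 1 = 12636.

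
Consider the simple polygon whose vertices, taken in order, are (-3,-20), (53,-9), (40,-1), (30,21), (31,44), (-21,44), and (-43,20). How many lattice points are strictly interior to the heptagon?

The shoelace formula gives twice the area as |((-3)·(-9) − 53·(-20)) + (53·(-1) − 40·(-9)) + (40·21 − 30·(-1)) + (30·44 − 31·21) + (31·44 − (-21)·44) + ((-21)·20 − (-43)·44) + ((-43)·(-20) − (-3)·20)| = 7613, so the area is 3806.5.
The number of boundary lattice points is Σ gcd(|Δx|,|Δy|) = gcd(56,11) + gcd(13,8) + gcd(10,22) + gcd(1,23) + gcd(52,0) + gcd(22,24) + gcd(40,40) = 1+1+2+1+52+2+40 = 99.
By Pick's theorem A = I + B/2 − 1, so I = 3806.5 − 99/2 + 1 = 3758.

3758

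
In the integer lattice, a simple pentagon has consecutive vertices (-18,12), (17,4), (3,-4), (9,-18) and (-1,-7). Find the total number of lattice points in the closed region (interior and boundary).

301

Using the shoelace formula, 2A = |[(-18)·4 − 17·12] + [17·(-4) − 3·4] + [3·(-18) − 9·(-4)] + [9·(-7) − (-1)·(-18)] + [(-1)·12 − (-18)·(-7)]| = 593, so the area is 593/2.
Along each edge there are gcd(|Δx|,|Δy|)+1 lattice points, so counting each shared vertex once the boundary has gcd(35,8) + gcd(14,8) + gcd(6,14) + gcd(10,11) + gcd(17,19) = 1+2+2+1+1 = 7.
Pick's theorem gives I = A − B/2 + 1 = 593/2 − 7/2 + 1 = 294, so the closed region contains I + B = 294 + 7 = 301 lattice points.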